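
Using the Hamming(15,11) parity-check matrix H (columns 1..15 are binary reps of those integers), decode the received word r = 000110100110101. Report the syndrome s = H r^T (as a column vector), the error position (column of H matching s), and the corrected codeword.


s = (0, 1, 0, 1)^T, error position = 5, corrected codeword c = 000100100110101

Compute s = H r^T mod 2 one row at a time:
  s_1 = 0 + 0 + 1 + 1 + 0 + 1 + 0 + 1 = 4 ≡ 0 (mod 2).
  s_2 = 1 + 1 + 0 + 1 + 0 + 1 + 0 + 1 = 5 ≡ 1 (mod 2).
  s_3 = 0 + 0 + 0 + 1 + 1 + 1 + 0 + 1 = 4 ≡ 0 (mod 2).
  s_4 = 0 + 0 + 1 + 1 + 0 + 1 + 1 + 1 = 5 ≡ 1 (mod 2).
s = (0, 1, 0, 1)^T — this equals column 5 of H (binary 0101), so error is at position 5.
Correct: flip bit 5 of r = 000110100110101 to get c = 000100100110101.


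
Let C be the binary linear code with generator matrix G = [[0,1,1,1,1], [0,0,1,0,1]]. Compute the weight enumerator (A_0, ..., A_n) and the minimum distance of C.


Weight distribution: A_0 = 1, A_2 = 2, A_4 = 1. Minimum distance d = 2.

Enumerate all 2^2 = 4 messages m ∈ F_2^2.
For each, compute codeword c = mG in F_2^5, then tally its weight.
  m = 00 → c = 00000, weight = 0.
  m = 10 → c = 01111, weight = 4.
  m = 01 → c = 00101, weight = 2.
  m = 11 → c = 01010, weight = 2.
Tally weights:
  weight 0: 1 codewords.
  weight 2: 2 codewords.
  weight 4: 1 codewords.
Minimum distance d = smallest w > 0 with A_w > 0 = 2.
Sanity: Σ A_w = 4 = 2^2 = 4 ✓.


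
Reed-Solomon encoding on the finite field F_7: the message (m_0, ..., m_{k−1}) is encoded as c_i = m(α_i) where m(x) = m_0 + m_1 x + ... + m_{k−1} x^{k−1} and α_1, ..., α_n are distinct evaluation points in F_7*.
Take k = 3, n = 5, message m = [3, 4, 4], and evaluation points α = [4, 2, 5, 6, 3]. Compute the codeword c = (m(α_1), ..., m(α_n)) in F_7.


c = [6, 6, 4, 3, 2]

Message polynomial: m(x) = 3 + 4·x + 4·x^2 (mod 7).
For each evaluation point α_i, compute m(α_i) mod 7:
  α_1 = 4: Horner steps 4 → 6 → 6, so m(4) = 6.
  α_2 = 2: Horner steps 4 → 5 → 6, so m(2) = 6.
  α_3 = 5: Horner steps 4 → 3 → 4, so m(5) = 4.
  α_4 = 6: Horner steps 4 → 0 → 3, so m(6) = 3.
  α_5 = 3: Horner steps 4 → 2 → 2, so m(3) = 2.
Codeword c = [6, 6, 4, 3, 2] ∈ F_7^5.


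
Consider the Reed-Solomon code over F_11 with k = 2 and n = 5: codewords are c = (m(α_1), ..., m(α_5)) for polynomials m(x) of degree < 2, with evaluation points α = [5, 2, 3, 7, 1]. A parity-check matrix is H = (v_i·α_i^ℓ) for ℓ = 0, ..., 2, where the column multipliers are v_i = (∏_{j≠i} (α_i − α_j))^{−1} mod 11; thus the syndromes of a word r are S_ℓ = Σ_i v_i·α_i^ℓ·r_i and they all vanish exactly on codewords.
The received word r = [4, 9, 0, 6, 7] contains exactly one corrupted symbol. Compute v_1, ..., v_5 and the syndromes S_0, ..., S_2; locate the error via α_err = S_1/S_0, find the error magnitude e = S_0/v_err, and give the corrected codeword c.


S = (1, 7, 5), error at position 4, error magnitude e = 9, c = [4, 9, 0, 8, 7].

Step 1: column multipliers v_i = (∏_{j≠i}(α_i − α_j))^{−1} mod 11.
  i = 1 (α = 5): (5−2)(5−3)(5−7)(5−1) = 3·2·(−2)·4 = −48 ≡ 7, so v_1 = 7^{−1} = 8 (mod 11).
  i = 2 (α = 2): (2−5)(2−3)(2−7)(2−1) = (−3)·(−1)·(−5)·1 = −15 ≡ 7, so v_2 = 7^{−1} = 8 (mod 11).
  i = 3 (α = 3): (3−5)(3−2)(3−7)(3−1) = (−2)·1·(−4)·2 = 16 ≡ 5, so v_3 = 5^{−1} = 9 (mod 11).
  i = 4 (α = 7): (7−5)(7−2)(7−3)(7−1) = 2·5·4·6 = 240 ≡ 9, so v_4 = 9^{−1} = 5 (mod 11).
  i = 5 (α = 1): (1−5)(1−2)(1−3)(1−7) = (−4)·(−1)·(−2)·(−6) = 48 ≡ 4, so v_5 = 4^{−1} = 3 (mod 11).
  v = [8, 8, 9, 5, 3].
Step 2: syndromes of r = [4, 9, 0, 6, 7] (all sums mod 11).
  S_0 = Σ v_i r_i = 8·4 + 8·9 + 9·0 + 5·6 + 3·7 = 155 ≡ 1.
  S_1 = Σ v_i α_i r_i = 8·5·4 + 8·2·9 + 9·3·0 + 5·7·6 + 3·1·7 = 535 ≡ 7.
  α_i^2 mod 11 = [3, 4, 9, 5, 1].
  S_2 = Σ v_i α_i^2 r_i = 8·3·4 + 8·4·9 + 9·9·0 + 5·5·6 + 3·1·7 = 555 ≡ 5.
  S = (1, 7, 5) ≠ 0, so r is not a codeword (an error is present).
Step 3: locate the error. For a single error e at position i, S_ℓ = v_i·e·α_i^ℓ, so α_err = S_1/S_0.
  S_0^{−1} = 1^{−1} = 1 (mod 11), so α_err = 7·1 = 7 ≡ 7 = α_4. Error position i = 4.
  Consistency check: S_2/S_1 = 5·8 = 40 ≡ 7 = α_err ✓ (single-error assumption holds).
Step 4: error magnitude e = S_0/v_4 = S_0·∏_{j≠4}(α_4 − α_j) = 1·9 = 9 ≡ 9 (mod 11).
Step 5: correct position 4: c_4 = r_4 − e = 6 − 9 ≡ 8 (mod 11). Hence c = [4, 9, 0, 8, 7].
  Check: interpolating c through the α_i gives m(x) = 5 + 2·x (degree < 2) with m(α_i) = c_i for every i, so c is indeed a codeword.


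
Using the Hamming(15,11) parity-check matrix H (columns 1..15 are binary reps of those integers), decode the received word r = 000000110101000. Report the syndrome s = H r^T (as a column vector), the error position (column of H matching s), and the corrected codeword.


s = (1, 0, 0, 1)^T, error position = 9, corrected codeword c = 000000111101000

Compute s = H r^T mod 2 one row at a time:
  s_1 = 1 + 0 + 1 + 0 + 1 + 0 + 0 + 0 = 3 ≡ 1 (mod 2).
  s_2 = 0 + 0 + 0 + 1 + 1 + 0 + 0 + 0 = 2 ≡ 0 (mod 2).
  s_3 = 0 + 0 + 0 + 1 + 1 + 0 + 0 + 0 = 2 ≡ 0 (mod 2).
  s_4 = 0 + 0 + 0 + 1 + 0 + 0 + 0 + 0 = 1 ≡ 1 (mod 2).
s = (1, 0, 0, 1)^T — this equals column 9 of H (binary 1001), so error is at position 9.
Correct: flip bit 9 of r = 000000110101000 to get c = 000000111101000.


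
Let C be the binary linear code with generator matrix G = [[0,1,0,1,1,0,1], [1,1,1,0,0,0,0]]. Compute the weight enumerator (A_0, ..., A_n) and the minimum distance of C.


Weight distribution: A_0 = 1, A_3 = 1, A_4 = 1, A_5 = 1. Minimum distance d = 3.

Enumerate all 2^2 = 4 messages m ∈ F_2^2.
For each, compute codeword c = mG in F_2^7, then tally its weight.
  m = 00 → c = 0000000, weight = 0.
  m = 10 → c = 0101101, weight = 4.
  m = 01 → c = 1110000, weight = 3.
  m = 11 → c = 1011101, weight = 5.
Tally weights:
  weight 0: 1 codewords.
  weight 3: 1 codewords.
  weight 4: 1 codewords.
  weight 5: 1 codewords.
Minimum distance d = smallest w > 0 with A_w > 0 = 3.
Sanity: Σ A_w = 4 = 2^2 = 4 ✓.


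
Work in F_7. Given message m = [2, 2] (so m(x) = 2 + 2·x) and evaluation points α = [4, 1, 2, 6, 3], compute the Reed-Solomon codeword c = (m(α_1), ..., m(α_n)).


c = [3, 4, 6, 0, 1]

Message polynomial: m(x) = 2 + 2·x (mod 7).
For each evaluation point α_i, compute m(α_i) mod 7:
  α_1 = 4: Horner steps 2 → 3, so m(4) = 3.
  α_2 = 1: Horner steps 2 → 4, so m(1) = 4.
  α_3 = 2: Horner steps 2 → 6, so m(2) = 6.
  α_4 = 6: Horner steps 2 → 0, so m(6) = 0.
  α_5 = 3: Horner steps 2 → 1, so m(3) = 1.
Codeword c = [3, 4, 6, 0, 1] ∈ F_7^5.


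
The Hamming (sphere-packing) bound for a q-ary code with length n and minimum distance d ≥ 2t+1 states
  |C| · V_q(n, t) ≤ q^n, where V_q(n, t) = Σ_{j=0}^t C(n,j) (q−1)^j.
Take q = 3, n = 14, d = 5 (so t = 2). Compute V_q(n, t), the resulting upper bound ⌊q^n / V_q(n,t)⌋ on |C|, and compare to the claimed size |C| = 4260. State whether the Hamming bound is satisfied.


V_q(n, t) = 393, q^n = 4782969, Hamming bound = 12170, |C| = 4260 ≤ bound (satisfied).

Step 1: Compute V_q(n, t) = Σ_{j=0}^2 C(n, j) (q−1)^j.
  j = 0: C(14,0)·(2)^0 = 1·1 = 1.
  j = 1: C(14,1)·(2)^1 = 14·2 = 28.
  j = 2: C(14,2)·(2)^2 = 91·4 = 364.
  V_q(n, t) = 1 + 28 + 364 = 393.
Step 2: q^n = 3^14 = 4782969.
Step 3: Hamming bound ⌊q^n / V_q(n,t)⌋ = ⌊4782969/393⌋ = 12170.
Step 4: Compare |C| = 4260 to 12170: satisfied.
The claimed |C| lies below the Hamming bound.


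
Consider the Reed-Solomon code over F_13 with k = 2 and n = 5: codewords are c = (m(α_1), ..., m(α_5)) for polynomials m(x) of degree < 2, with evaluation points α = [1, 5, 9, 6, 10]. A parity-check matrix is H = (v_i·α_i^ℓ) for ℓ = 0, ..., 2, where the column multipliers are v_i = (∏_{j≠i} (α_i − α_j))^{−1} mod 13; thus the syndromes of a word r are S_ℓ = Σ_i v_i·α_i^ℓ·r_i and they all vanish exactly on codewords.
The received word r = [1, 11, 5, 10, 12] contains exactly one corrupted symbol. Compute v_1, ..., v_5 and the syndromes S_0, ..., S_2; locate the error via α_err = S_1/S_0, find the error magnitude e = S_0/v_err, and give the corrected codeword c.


S = (9, 6, 4), error at position 2, error magnitude e = 8, c = [1, 3, 5, 10, 12].

Step 1: column multipliers v_i = (∏_{j≠i}(α_i − α_j))^{−1} mod 13.
  i = 1 (α = 1): (1−5)(1−9)(1−6)(1−10) = (−4)·(−8)·(−5)·(−9) = 1440 ≡ 10, so v_1 = 10^{−1} = 4 (mod 13).
  i = 2 (α = 5): (5−1)(5−9)(5−6)(5−10) = 4·(−4)·(−1)·(−5) = −80 ≡ 11, so v_2 = 11^{−1} = 6 (mod 13).
  i = 3 (α = 9): (9−1)(9−5)(9−6)(9−10) = 8·4·3·(−1) = −96 ≡ 8, so v_3 = 8^{−1} = 5 (mod 13).
  i = 4 (α = 6): (6−1)(6−5)(6−9)(6−10) = 5·1·(−3)·(−4) = 60 ≡ 8, so v_4 = 8^{−1} = 5 (mod 13).
  i = 5 (α = 10): (10−1)(10−5)(10−9)(10−6) = 9·5·1·4 = 180 ≡ 11, so v_5 = 11^{−1} = 6 (mod 13).
  v = [4, 6, 5, 5, 6].
Step 2: syndromes of r = [1, 11, 5, 10, 12] (all sums mod 13).
  S_0 = Σ v_i r_i = 4·1 + 6·11 + 5·5 + 5·10 + 6·12 = 217 ≡ 9.
  S_1 = Σ v_i α_i r_i = 4·1·1 + 6·5·11 + 5·9·5 + 5·6·10 + 6·10·12 = 1579 ≡ 6.
  α_i^2 mod 13 = [1, 12, 3, 10, 9].
  S_2 = Σ v_i α_i^2 r_i = 4·1·1 + 6·12·11 + 5·3·5 + 5·10·10 + 6·9·12 = 2019 ≡ 4.
  S = (9, 6, 4) ≠ 0, so r is not a codeword (an error is present).
Step 3: locate the error. For a single error e at position i, S_ℓ = v_i·e·α_i^ℓ, so α_err = S_1/S_0.
  S_0^{−1} = 9^{−1} = 3 (mod 13), so α_err = 6·3 = 18 ≡ 5 = α_2. Error position i = 2.
  Consistency check: S_2/S_1 = 4·11 = 44 ≡ 5 = α_err ✓ (single-error assumption holds).
Step 4: error magnitude e = S_0/v_2 = S_0·∏_{j≠2}(α_2 − α_j) = 9·11 = 99 ≡ 8 (mod 13).
Step 5: correct position 2: c_2 = r_2 − e = 11 − 8 ≡ 3 (mod 13). Hence c = [1, 3, 5, 10, 12].
  Check: interpolating c through the α_i gives m(x) = 7 + 7·x (degree < 2) with m(α_i) = c_i for every i, so c is indeed a codeword.


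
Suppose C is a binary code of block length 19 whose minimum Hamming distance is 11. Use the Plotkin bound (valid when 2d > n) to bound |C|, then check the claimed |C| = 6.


Plotkin bound M ≤ 6; given |C| = 6 ≤ bound (satisfied).

Check applicability: 2d = 22, n = 19.
2d − n = 3 > 0, so Plotkin applies.
Compute d/(2d−n) = 11/3 ≈ 3.6667.
⌊d/(2d−n)⌋ = 3.
Plotkin bound: M ≤ 2·3 = 6.
Given |C| = 6, check: satisfied.
This |C| is at the Plotkin bound.


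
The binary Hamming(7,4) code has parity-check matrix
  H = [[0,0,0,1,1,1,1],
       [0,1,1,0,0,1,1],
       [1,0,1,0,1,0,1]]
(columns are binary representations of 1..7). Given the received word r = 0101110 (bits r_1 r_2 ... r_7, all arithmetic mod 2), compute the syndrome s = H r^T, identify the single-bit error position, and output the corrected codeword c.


s = (1, 0, 1)^T, error position = 5, corrected codeword c = 0101010

Compute s = H r^T mod 2 one row at a time:
  s_1 = 1 + 1 + 1 + 0 = 3 ≡ 1 (mod 2).
  s_2 = 1 + 0 + 1 + 0 = 2 ≡ 0 (mod 2).
  s_3 = 0 + 0 + 1 + 0 = 1 ≡ 1 (mod 2).
s = (1, 0, 1)^T — this equals column 5 of H (binary 101), so error is at position 5.
Correct: flip bit 5 of r = 0101110 to get c = 0101010.


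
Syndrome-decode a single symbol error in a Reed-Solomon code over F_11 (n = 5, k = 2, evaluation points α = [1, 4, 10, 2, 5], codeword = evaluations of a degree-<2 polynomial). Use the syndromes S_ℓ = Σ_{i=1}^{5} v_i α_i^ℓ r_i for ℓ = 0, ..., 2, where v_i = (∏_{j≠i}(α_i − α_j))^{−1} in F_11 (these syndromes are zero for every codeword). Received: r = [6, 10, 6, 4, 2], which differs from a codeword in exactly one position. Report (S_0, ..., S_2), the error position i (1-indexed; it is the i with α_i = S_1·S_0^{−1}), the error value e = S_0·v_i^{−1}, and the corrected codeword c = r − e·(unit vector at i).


S = (3, 3, 3), error at position 1, error magnitude e = 5, c = [1, 10, 6, 4, 2].

Step 1: column multipliers v_i = (∏_{j≠i}(α_i − α_j))^{−1} mod 11.
  i = 1 (α = 1): (1−4)(1−10)(1−2)(1−5) = (−3)·(−9)·(−1)·(−4) = 108 ≡ 9, so v_1 = 9^{−1} = 5 (mod 11).
  i = 2 (α = 4): (4−1)(4−10)(4−2)(4−5) = 3·(−6)·2·(−1) = 36 ≡ 3, so v_2 = 3^{−1} = 4 (mod 11).
  i = 3 (α = 10): (10−1)(10−4)(10−2)(10−5) = 9·6·8·5 = 2160 ≡ 4, so v_3 = 4^{−1} = 3 (mod 11).
  i = 4 (α = 2): (2−1)(2−4)(2−10)(2−5) = 1·(−2)·(−8)·(−3) = −48 ≡ 7, so v_4 = 7^{−1} = 8 (mod 11).
  i = 5 (α = 5): (5−1)(5−4)(5−10)(5−2) = 4·1·(−5)·3 = −60 ≡ 6, so v_5 = 6^{−1} = 2 (mod 11).
  v = [5, 4, 3, 8, 2].
Step 2: syndromes of r = [6, 10, 6, 4, 2] (all sums mod 11).
  S_0 = Σ v_i r_i = 5·6 + 4·10 + 3·6 + 8·4 + 2·2 = 124 ≡ 3.
  S_1 = Σ v_i α_i r_i = 5·1·6 + 4·4·10 + 3·10·6 + 8·2·4 + 2·5·2 = 454 ≡ 3.
  α_i^2 mod 11 = [1, 5, 1, 4, 3].
  S_2 = Σ v_i α_i^2 r_i = 5·1·6 + 4·5·10 + 3·1·6 + 8·4·4 + 2·3·2 = 388 ≡ 3.
  S = (3, 3, 3) ≠ 0, so r is not a codeword (an error is present).
Step 3: locate the error. For a single error e at position i, S_ℓ = v_i·e·α_i^ℓ, so α_err = S_1/S_0.
  S_0^{−1} = 3^{−1} = 4 (mod 11), so α_err = 3·4 = 12 ≡ 1 = α_1. Error position i = 1.
  Consistency check: S_2/S_1 = 3·4 = 12 ≡ 1 = α_err ✓ (single-error assumption holds).
Step 4: error magnitude e = S_0/v_1 = S_0·∏_{j≠1}(α_1 − α_j) = 3·9 = 27 ≡ 5 (mod 11).
Step 5: correct position 1: c_1 = r_1 − e = 6 − 5 ≡ 1 (mod 11). Hence c = [1, 10, 6, 4, 2].
  Check: interpolating c through the α_i gives m(x) = 9 + 3·x (degree < 2) with m(α_i) = c_i for every i, so c is indeed a codeword.


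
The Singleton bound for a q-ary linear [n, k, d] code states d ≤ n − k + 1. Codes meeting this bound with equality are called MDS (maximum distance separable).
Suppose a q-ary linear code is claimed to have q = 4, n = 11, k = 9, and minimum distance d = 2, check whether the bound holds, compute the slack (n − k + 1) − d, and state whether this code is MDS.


Singleton RHS = n − k + 1 = 3, slack = 1, bound satisfied, not MDS.

Singleton bound: d ≤ n − k + 1.
Here n = 11, k = 9, so n − k + 1 = 3.
Given d = 2, check d ≤ 3: YES.
Slack = (n − k + 1) − d = 1.
The code is NOT MDS (slack = 1 > 0).
Description: the claimed parameters are [11, 9, 2]_4; such a code would be non-MDS.


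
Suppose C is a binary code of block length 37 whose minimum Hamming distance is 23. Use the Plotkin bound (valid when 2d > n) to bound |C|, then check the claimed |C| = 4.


Plotkin bound M ≤ 4; given |C| = 4 ≤ bound (satisfied).

Check applicability: 2d = 46, n = 37.
2d − n = 9 > 0, so Plotkin applies.
Compute d/(2d−n) = 23/9 ≈ 2.5556.
⌊d/(2d−n)⌋ = 2.
Plotkin bound: M ≤ 2·2 = 4.
Given |C| = 4, check: satisfied.
This |C| is at the Plotkin bound.


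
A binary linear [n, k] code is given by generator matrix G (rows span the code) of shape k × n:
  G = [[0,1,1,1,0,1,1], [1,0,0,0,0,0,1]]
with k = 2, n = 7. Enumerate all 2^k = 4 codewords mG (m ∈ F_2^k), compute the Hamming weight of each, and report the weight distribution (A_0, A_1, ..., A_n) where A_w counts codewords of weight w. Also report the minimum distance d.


Weight distribution: A_0 = 1, A_2 = 1, A_5 = 2. Minimum distance d = 2.

Enumerate all 2^2 = 4 messages m ∈ F_2^2.
For each, compute codeword c = mG in F_2^7, then tally its weight.
  m = 00 → c = 0000000, weight = 0.
  m = 10 → c = 0111011, weight = 5.
  m = 01 → c = 1000001, weight = 2.
  m = 11 → c = 1111010, weight = 5.
Tally weights:
  weight 0: 1 codewords.
  weight 2: 1 codewords.
  weight 5: 2 codewords.
Minimum distance d = smallest w > 0 with A_w > 0 = 2.
Sanity: Σ A_w = 4 = 2^2 = 4 ✓.


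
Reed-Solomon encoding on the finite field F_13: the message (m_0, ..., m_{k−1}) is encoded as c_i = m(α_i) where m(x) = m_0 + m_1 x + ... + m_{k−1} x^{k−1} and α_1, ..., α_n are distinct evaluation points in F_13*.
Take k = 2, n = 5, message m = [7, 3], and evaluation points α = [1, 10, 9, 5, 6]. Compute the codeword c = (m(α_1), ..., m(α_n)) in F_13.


c = [10, 11, 8, 9, 12]

Message polynomial: m(x) = 7 + 3·x (mod 13).
For each evaluation point α_i, compute m(α_i) mod 13:
  α_1 = 1: Horner steps 3 → 10, so m(1) = 10.
  α_2 = 10: Horner steps 3 → 11, so m(10) = 11.
  α_3 = 9: Horner steps 3 → 8, so m(9) = 8.
  α_4 = 5: Horner steps 3 → 9, so m(5) = 9.
  α_5 = 6: Horner steps 3 → 12, so m(6) = 12.
Codeword c = [10, 11, 8, 9, 12] ∈ F_13^5.


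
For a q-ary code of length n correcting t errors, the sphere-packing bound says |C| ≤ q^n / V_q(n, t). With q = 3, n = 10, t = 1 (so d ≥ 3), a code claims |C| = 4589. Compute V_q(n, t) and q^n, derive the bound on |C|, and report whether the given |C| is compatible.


V_q(n, t) = 21, q^n = 59049, Hamming bound = 2811, |C| = 4589 > bound (violated).

Step 1: Compute V_q(n, t) = Σ_{j=0}^1 C(n, j) (q−1)^j.
  j = 0: C(10,0)·(2)^0 = 1·1 = 1.
  j = 1: C(10,1)·(2)^1 = 10·2 = 20.
  V_q(n, t) = 1 + 20 = 21.
Step 2: q^n = 3^10 = 59049.
Step 3: Hamming bound ⌊q^n / V_q(n,t)⌋ = ⌊59049/21⌋ = 2811.
Step 4: Compare |C| = 4589 to 2811: violated.
The claimed |C| lies above the Hamming bound, so no 3-ary code of length 10 with d ≥ 3 can have 4589 codewords.


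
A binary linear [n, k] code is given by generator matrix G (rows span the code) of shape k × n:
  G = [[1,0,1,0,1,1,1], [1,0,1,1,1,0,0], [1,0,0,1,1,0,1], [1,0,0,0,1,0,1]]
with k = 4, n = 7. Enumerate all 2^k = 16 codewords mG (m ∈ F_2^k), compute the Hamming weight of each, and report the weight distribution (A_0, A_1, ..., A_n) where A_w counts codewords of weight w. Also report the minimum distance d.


Weight distribution: A_0 = 1, A_1 = 1, A_2 = 3, A_3 = 6, A_4 = 3, A_5 = 1, A_6 = 1. Minimum distance d = 1.

Enumerate all 2^4 = 16 messages m ∈ F_2^4.
For each, compute codeword c = mG in F_2^7, then tally its weight.
  m = 0000 → c = 0000000, weight = 0.
  m = 1000 → c = 1010111, weight = 5.
  m = 0100 → c = 1011100, weight = 4.
  m = 1100 → c = 0001011, weight = 3.
  m = 0010 → c = 1001101, weight = 4.
  m = 1010 → c = 0011010, weight = 3.
  m = 0110 → c = 0010001, weight = 2.
  m = 1110 → c = 1000110, weight = 3.
  m = 0001 → c = 1000101, weight = 3.
  m = 1001 → c = 0010010, weight = 2.
  m = 0101 → c = 0011001, weight = 3.
  m = 1101 → c = 1001110, weight = 4.
  m = 0011 → c = 0001000, weight = 1.
  m = 1011 → c = 1011111, weight = 6.
  m = 0111 → c = 1010100, weight = 3.
  m = 1111 → c = 0000011, weight = 2.
Tally weights:
  weight 0: 1 codewords.
  weight 1: 1 codewords.
  weight 2: 3 codewords.
  weight 3: 6 codewords.
  weight 4: 3 codewords.
  weight 5: 1 codewords.
  weight 6: 1 codewords.
Minimum distance d = smallest w > 0 with A_w > 0 = 1.
Sanity: Σ A_w = 16 = 2^4 = 16 ✓.


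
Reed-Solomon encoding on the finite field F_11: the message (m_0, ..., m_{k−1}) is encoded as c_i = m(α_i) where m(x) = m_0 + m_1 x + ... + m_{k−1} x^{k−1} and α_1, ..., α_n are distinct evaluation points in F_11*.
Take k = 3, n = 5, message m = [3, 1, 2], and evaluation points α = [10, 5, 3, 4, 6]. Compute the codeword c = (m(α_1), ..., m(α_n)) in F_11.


c = [4, 3, 2, 6, 4]

Message polynomial: m(x) = 3 + 1·x + 2·x^2 (mod 11).
For each evaluation point α_i, compute m(α_i) mod 11:
  α_1 = 10: Horner steps 2 → 10 → 4, so m(10) = 4.
  α_2 = 5: Horner steps 2 → 0 → 3, so m(5) = 3.
  α_3 = 3: Horner steps 2 → 7 → 2, so m(3) = 2.
  α_4 = 4: Horner steps 2 → 9 → 6, so m(4) = 6.
  α_5 = 6: Horner steps 2 → 2 → 4, so m(6) = 4.
Codeword c = [4, 3, 2, 6, 4] ∈ F_11^5.


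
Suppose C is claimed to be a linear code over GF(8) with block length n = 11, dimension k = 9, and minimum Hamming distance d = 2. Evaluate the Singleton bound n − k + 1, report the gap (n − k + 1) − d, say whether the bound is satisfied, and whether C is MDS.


Singleton RHS = n − k + 1 = 3, slack = 1, bound satisfied, not MDS.

Singleton bound: d ≤ n − k + 1.
Here n = 11, k = 9, so n − k + 1 = 3.
Given d = 2, check d ≤ 3: YES.
Slack = (n − k + 1) − d = 1.
The code is NOT MDS (slack = 1 > 0).
Description: the claimed parameters are [11, 9, 2]_8; such a code would be non-MDS.


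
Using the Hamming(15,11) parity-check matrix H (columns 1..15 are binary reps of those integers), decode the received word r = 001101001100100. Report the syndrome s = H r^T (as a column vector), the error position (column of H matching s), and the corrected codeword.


s = (1, 1, 1, 1)^T, error position = 15, corrected codeword c = 001101001100101

Compute s = H r^T mod 2 one row at a time:
  s_1 = 0 + 1 + 1 + 0 + 0 + 1 + 0 + 0 = 3 ≡ 1 (mod 2).
  s_2 = 1 + 0 + 1 + 0 + 0 + 1 + 0 + 0 = 3 ≡ 1 (mod 2).
  s_3 = 0 + 1 + 1 + 0 + 1 + 0 + 0 + 0 = 3 ≡ 1 (mod 2).
  s_4 = 0 + 1 + 0 + 0 + 1 + 0 + 1 + 0 = 3 ≡ 1 (mod 2).
s = (1, 1, 1, 1)^T — this equals column 15 of H (binary 1111), so error is at position 15.
Correct: flip bit 15 of r = 001101001100100 to get c = 001101001100101.


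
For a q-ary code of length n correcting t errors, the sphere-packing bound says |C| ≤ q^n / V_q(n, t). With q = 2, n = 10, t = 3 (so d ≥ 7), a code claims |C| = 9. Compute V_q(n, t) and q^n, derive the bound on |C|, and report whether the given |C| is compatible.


V_q(n, t) = 176, q^n = 1024, Hamming bound = 5, |C| = 9 > bound (violated).

Step 1: Compute V_q(n, t) = Σ_{j=0}^3 C(n, j) (q−1)^j.
  j = 0: C(10,0)·(1)^0 = 1·1 = 1.
  j = 1: C(10,1)·(1)^1 = 10·1 = 10.
  j = 2: C(10,2)·(1)^2 = 45·1 = 45.
  j = 3: C(10,3)·(1)^3 = 120·1 = 120.
  V_q(n, t) = 1 + 10 + 45 + 120 = 176.
Step 2: q^n = 2^10 = 1024.
Step 3: Hamming bound ⌊q^n / V_q(n,t)⌋ = ⌊1024/176⌋ = 5.
Step 4: Compare |C| = 9 to 5: violated.
The claimed |C| lies above the Hamming bound, so no 2-ary code of length 10 with d ≥ 7 can have 9 codewords.


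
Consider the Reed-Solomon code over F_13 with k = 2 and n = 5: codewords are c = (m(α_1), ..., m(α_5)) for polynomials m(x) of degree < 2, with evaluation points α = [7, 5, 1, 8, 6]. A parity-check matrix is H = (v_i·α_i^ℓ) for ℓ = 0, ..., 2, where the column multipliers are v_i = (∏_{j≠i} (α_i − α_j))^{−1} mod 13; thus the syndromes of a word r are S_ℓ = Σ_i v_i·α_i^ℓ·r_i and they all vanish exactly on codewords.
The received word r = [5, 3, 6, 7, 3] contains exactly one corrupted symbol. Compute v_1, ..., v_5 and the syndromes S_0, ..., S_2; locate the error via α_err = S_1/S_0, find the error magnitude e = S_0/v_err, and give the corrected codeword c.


S = (1, 5, 12), error at position 2, error magnitude e = 2, c = [5, 1, 6, 7, 3].

Step 1: column multipliers v_i = (∏_{j≠i}(α_i − α_j))^{−1} mod 13.
  i = 1 (α = 7): (7−5)(7−1)(7−8)(7−6) = 2·6·(−1)·1 = −12 ≡ 1, so v_1 = 1^{−1} = 1 (mod 13).
  i = 2 (α = 5): (5−7)(5−1)(5−8)(5−6) = (−2)·4·(−3)·(−1) = −24 ≡ 2, so v_2 = 2^{−1} = 7 (mod 13).
  i = 3 (α = 1): (1−7)(1−5)(1−8)(1−6) = (−6)·(−4)·(−7)·(−5) = 840 ≡ 8, so v_3 = 8^{−1} = 5 (mod 13).
  i = 4 (α = 8): (8−7)(8−5)(8−1)(8−6) = 1·3·7·2 = 42 ≡ 3, so v_4 = 3^{−1} = 9 (mod 13).
  i = 5 (α = 6): (6−7)(6−5)(6−1)(6−8) = (−1)·1·5·(−2) = 10 ≡ 10, so v_5 = 10^{−1} = 4 (mod 13).
  v = [1, 7, 5, 9, 4].
Step 2: syndromes of r = [5, 3, 6, 7, 3] (all sums mod 13).
  S_0 = Σ v_i r_i = 1·5 + 7·3 + 5·6 + 9·7 + 4·3 = 131 ≡ 1.
  S_1 = Σ v_i α_i r_i = 1·7·5 + 7·5·3 + 5·1·6 + 9·8·7 + 4·6·3 = 746 ≡ 5.
  α_i^2 mod 13 = [10, 12, 1, 12, 10].
  S_2 = Σ v_i α_i^2 r_i = 1·10·5 + 7·12·3 + 5·1·6 + 9·12·7 + 4·10·3 = 1208 ≡ 12.
  S = (1, 5, 12) ≠ 0, so r is not a codeword (an error is present).
Step 3: locate the error. For a single error e at position i, S_ℓ = v_i·e·α_i^ℓ, so α_err = S_1/S_0.
  S_0^{−1} = 1^{−1} = 1 (mod 13), so α_err = 5·1 = 5 ≡ 5 = α_2. Error position i = 2.
  Consistency check: S_2/S_1 = 12·8 = 96 ≡ 5 = α_err ✓ (single-error assumption holds).
Step 4: error magnitude e = S_0/v_2 = S_0·∏_{j≠2}(α_2 − α_j) = 1·2 = 2 ≡ 2 (mod 13).
Step 5: correct position 2: c_2 = r_2 − e = 3 − 2 ≡ 1 (mod 13). Hence c = [5, 1, 6, 7, 3].
  Check: interpolating c through the α_i gives m(x) = 4 + 2·x (degree < 2) with m(α_i) = c_i for every i, so c is indeed a codeword.


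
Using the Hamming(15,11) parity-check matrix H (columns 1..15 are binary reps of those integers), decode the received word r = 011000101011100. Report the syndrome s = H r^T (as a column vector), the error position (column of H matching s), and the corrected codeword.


s = (0, 1, 0, 1)^T, error position = 5, corrected codeword c = 011010101011100

Compute s = H r^T mod 2 one row at a time:
  s_1 = 0 + 1 + 0 + 1 + 1 + 1 + 0 + 0 = 4 ≡ 0 (mod 2).
  s_2 = 0 + 0 + 0 + 1 + 1 + 1 + 0 + 0 = 3 ≡ 1 (mod 2).
  s_3 = 1 + 1 + 0 + 1 + 0 + 1 + 0 + 0 = 4 ≡ 0 (mod 2).
  s_4 = 0 + 1 + 0 + 1 + 1 + 1 + 1 + 0 = 5 ≡ 1 (mod 2).
s = (0, 1, 0, 1)^T — this equals column 5 of H (binary 0101), so error is at position 5.
Correct: flip bit 5 of r = 011000101011100 to get c = 011010101011100.


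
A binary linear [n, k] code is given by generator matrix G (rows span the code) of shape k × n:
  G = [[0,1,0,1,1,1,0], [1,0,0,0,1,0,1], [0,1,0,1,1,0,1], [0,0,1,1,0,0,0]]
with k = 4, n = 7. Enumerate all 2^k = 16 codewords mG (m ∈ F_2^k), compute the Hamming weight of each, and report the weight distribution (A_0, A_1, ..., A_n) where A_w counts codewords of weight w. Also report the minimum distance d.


Weight distribution: A_0 = 1, A_2 = 2, A_3 = 4, A_4 = 5, A_5 = 4. Minimum distance d = 2.

Enumerate all 2^4 = 16 messages m ∈ F_2^4.
For each, compute codeword c = mG in F_2^7, then tally its weight.
  m = 0000 → c = 0000000, weight = 0.
  m = 1000 → c = 0101110, weight = 4.
  m = 0100 → c = 1000101, weight = 3.
  m = 1100 → c = 1101011, weight = 5.
  m = 0010 → c = 0101101, weight = 4.
  m = 1010 → c = 0000011, weight = 2.
  m = 0110 → c = 1101000, weight = 3.
  m = 1110 → c = 1000110, weight = 3.
  m = 0001 → c = 0011000, weight = 2.
  m = 1001 → c = 0110110, weight = 4.
  m = 0101 → c = 1011101, weight = 5.
  m = 1101 → c = 1110011, weight = 5.
  m = 0011 → c = 0110101, weight = 4.
  m = 1011 → c = 0011011, weight = 4.
  m = 0111 → c = 1110000, weight = 3.
  m = 1111 → c = 1011110, weight = 5.
Tally weights:
  weight 0: 1 codewords.
  weight 2: 2 codewords.
  weight 3: 4 codewords.
  weight 4: 5 codewords.
  weight 5: 4 codewords.
Minimum distance d = smallest w > 0 with A_w > 0 = 2.
Sanity: Σ A_w = 16 = 2^4 = 16 ✓.


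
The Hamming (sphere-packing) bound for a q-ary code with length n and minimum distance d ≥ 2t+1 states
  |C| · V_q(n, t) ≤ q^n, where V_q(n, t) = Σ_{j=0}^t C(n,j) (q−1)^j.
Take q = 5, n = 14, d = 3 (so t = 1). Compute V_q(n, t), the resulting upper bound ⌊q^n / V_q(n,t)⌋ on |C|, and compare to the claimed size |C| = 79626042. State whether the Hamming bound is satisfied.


V_q(n, t) = 57, q^n = 6103515625, Hamming bound = 107079221, |C| = 79626042 ≤ bound (satisfied).

Step 1: Compute V_q(n, t) = Σ_{j=0}^1 C(n, j) (q−1)^j.
  j = 0: C(14,0)·(4)^0 = 1·1 = 1.
  j = 1: C(14,1)·(4)^1 = 14·4 = 56.
  V_q(n, t) = 1 + 56 = 57.
Step 2: q^n = 5^14 = 6103515625.
Step 3: Hamming bound ⌊q^n / V_q(n,t)⌋ = ⌊6103515625/57⌋ = 107079221.
Step 4: Compare |C| = 79626042 to 107079221: satisfied.
The claimed |C| lies below the Hamming bound.


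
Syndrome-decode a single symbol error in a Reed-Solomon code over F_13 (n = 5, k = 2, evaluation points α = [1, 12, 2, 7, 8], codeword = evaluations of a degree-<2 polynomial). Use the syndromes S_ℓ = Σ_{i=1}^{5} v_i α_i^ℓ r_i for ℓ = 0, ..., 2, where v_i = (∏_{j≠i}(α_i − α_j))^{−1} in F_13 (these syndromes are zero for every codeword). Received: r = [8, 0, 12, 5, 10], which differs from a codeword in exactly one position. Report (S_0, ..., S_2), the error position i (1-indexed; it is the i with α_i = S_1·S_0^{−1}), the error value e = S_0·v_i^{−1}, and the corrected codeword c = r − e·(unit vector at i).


S = (11, 12, 6), error at position 4, error magnitude e = 12, c = [8, 0, 12, 6, 10].

Step 1: column multipliers v_i = (∏_{j≠i}(α_i − α_j))^{−1} mod 13.
  i = 1 (α = 1): (1−12)(1−2)(1−7)(1−8) = (−11)·(−1)·(−6)·(−7) = 462 ≡ 7, so v_1 = 7^{−1} = 2 (mod 13).
  i = 2 (α = 12): (12−1)(12−2)(12−7)(12−8) = 11·10·5·4 = 2200 ≡ 3, so v_2 = 3^{−1} = 9 (mod 13).
  i = 3 (α = 2): (2−1)(2−12)(2−7)(2−8) = 1·(−10)·(−5)·(−6) = −300 ≡ 12, so v_3 = 12^{−1} = 12 (mod 13).
  i = 4 (α = 7): (7−1)(7−12)(7−2)(7−8) = 6·(−5)·5·(−1) = 150 ≡ 7, so v_4 = 7^{−1} = 2 (mod 13).
  i = 5 (α = 8): (8−1)(8−12)(8−2)(8−7) = 7·(−4)·6·1 = −168 ≡ 1, so v_5 = 1^{−1} = 1 (mod 13).
  v = [2, 9, 12, 2, 1].
Step 2: syndromes of r = [8, 0, 12, 5, 10] (all sums mod 13).
  S_0 = Σ v_i r_i = 2·8 + 9·0 + 12·12 + 2·5 + 1·10 = 180 ≡ 11.
  S_1 = Σ v_i α_i r_i = 2·1·8 + 9·12·0 + 12·2·12 + 2·7·5 + 1·8·10 = 454 ≡ 12.
  α_i^2 mod 13 = [1, 1, 4, 10, 12].
  S_2 = Σ v_i α_i^2 r_i = 2·1·8 + 9·1·0 + 12·4·12 + 2·10·5 + 1·12·10 = 812 ≡ 6.
  S = (11, 12, 6) ≠ 0, so r is not a codeword (an error is present).
Step 3: locate the error. For a single error e at position i, S_ℓ = v_i·e·α_i^ℓ, so α_err = S_1/S_0.
  S_0^{−1} = 11^{−1} = 6 (mod 13), so α_err = 12·6 = 72 ≡ 7 = α_4. Error position i = 4.
  Consistency check: S_2/S_1 = 6·12 = 72 ≡ 7 = α_err ✓ (single-error assumption holds).
Step 4: error magnitude e = S_0/v_4 = S_0·∏_{j≠4}(α_4 − α_j) = 11·7 = 77 ≡ 12 (mod 13).
Step 5: correct position 4: c_4 = r_4 − e = 5 − 12 ≡ 6 (mod 13). Hence c = [8, 0, 12, 6, 10].
  Check: interpolating c through the α_i gives m(x) = 4 + 4·x (degree < 2) with m(α_i) = c_i for every i, so c is indeed a codeword.


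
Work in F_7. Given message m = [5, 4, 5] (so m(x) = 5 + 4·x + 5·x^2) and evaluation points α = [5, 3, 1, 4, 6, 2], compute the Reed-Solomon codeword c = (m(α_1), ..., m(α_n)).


c = [3, 6, 0, 3, 6, 5]

Message polynomial: m(x) = 5 + 4·x + 5·x^2 (mod 7).
For each evaluation point α_i, compute m(α_i) mod 7:
  α_1 = 5: Horner steps 5 → 1 → 3, so m(5) = 3.
  α_2 = 3: Horner steps 5 → 5 → 6, so m(3) = 6.
  α_3 = 1: Horner steps 5 → 2 → 0, so m(1) = 0.
  α_4 = 4: Horner steps 5 → 3 → 3, so m(4) = 3.
  α_5 = 6: Horner steps 5 → 6 → 6, so m(6) = 6.
  α_6 = 2: Horner steps 5 → 0 → 5, so m(2) = 5.
Codeword c = [3, 6, 0, 3, 6, 5] ∈ F_7^6.


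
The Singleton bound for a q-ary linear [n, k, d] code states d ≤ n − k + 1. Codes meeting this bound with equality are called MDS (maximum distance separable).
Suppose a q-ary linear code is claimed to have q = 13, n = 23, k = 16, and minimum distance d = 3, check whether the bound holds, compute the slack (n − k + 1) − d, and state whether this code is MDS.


Singleton RHS = n − k + 1 = 8, slack = 5, bound satisfied, not MDS.

Singleton bound: d ≤ n − k + 1.
Here n = 23, k = 16, so n − k + 1 = 8.
Given d = 3, check d ≤ 8: YES.
Slack = (n − k + 1) − d = 5.
The code is NOT MDS (slack = 5 > 0).
Description: the claimed parameters are [23, 16, 3]_13; such a code would be non-MDS.


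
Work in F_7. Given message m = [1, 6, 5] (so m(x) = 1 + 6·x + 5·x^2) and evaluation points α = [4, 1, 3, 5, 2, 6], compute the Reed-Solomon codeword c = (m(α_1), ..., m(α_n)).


c = [0, 5, 1, 2, 5, 0]

Message polynomial: m(x) = 1 + 6·x + 5·x^2 (mod 7).
For each evaluation point α_i, compute m(α_i) mod 7:
  α_1 = 4: Horner steps 5 → 5 → 0, so m(4) = 0.
  α_2 = 1: Horner steps 5 → 4 → 5, so m(1) = 5.
  α_3 = 3: Horner steps 5 → 0 → 1, so m(3) = 1.
  α_4 = 5: Horner steps 5 → 3 → 2, so m(5) = 2.
  α_5 = 2: Horner steps 5 → 2 → 5, so m(2) = 5.
  α_6 = 6: Horner steps 5 → 1 → 0, so m(6) = 0.
Codeword c = [0, 5, 1, 2, 5, 0] ∈ F_7^6.


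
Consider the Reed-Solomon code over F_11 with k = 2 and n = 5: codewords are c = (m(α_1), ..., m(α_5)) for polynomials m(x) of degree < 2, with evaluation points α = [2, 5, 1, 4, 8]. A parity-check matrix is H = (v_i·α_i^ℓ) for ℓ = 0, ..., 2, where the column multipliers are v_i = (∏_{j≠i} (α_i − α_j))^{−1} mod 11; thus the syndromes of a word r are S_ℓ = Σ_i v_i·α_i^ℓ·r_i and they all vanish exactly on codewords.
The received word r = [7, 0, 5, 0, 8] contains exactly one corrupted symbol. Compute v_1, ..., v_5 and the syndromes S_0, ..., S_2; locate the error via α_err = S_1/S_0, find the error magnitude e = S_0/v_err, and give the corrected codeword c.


S = (8, 7, 2), error at position 2, error magnitude e = 9, c = [7, 2, 5, 0, 8].

Step 1: column multipliers v_i = (∏_{j≠i}(α_i − α_j))^{−1} mod 11.
  i = 1 (α = 2): (2−5)(2−1)(2−4)(2−8) = (−3)·1·(−2)·(−6) = −36 ≡ 8, so v_1 = 8^{−1} = 7 (mod 11).
  i = 2 (α = 5): (5−2)(5−1)(5−4)(5−8) = 3·4·1·(−3) = −36 ≡ 8, so v_2 = 8^{−1} = 7 (mod 11).
  i = 3 (α = 1): (1−2)(1−5)(1−4)(1−8) = (−1)·(−4)·(−3)·(−7) = 84 ≡ 7, so v_3 = 7^{−1} = 8 (mod 11).
  i = 4 (α = 4): (4−2)(4−5)(4−1)(4−8) = 2·(−1)·3·(−4) = 24 ≡ 2, so v_4 = 2^{−1} = 6 (mod 11).
  i = 5 (α = 8): (8−2)(8−5)(8−1)(8−4) = 6·3·7·4 = 504 ≡ 9, so v_5 = 9^{−1} = 5 (mod 11).
  v = [7, 7, 8, 6, 5].
Step 2: syndromes of r = [7, 0, 5, 0, 8] (all sums mod 11).
  S_0 = Σ v_i r_i = 7·7 + 7·0 + 8·5 + 6·0 + 5·8 = 129 ≡ 8.
  S_1 = Σ v_i α_i r_i = 7·2·7 + 7·5·0 + 8·1·5 + 6·4·0 + 5·8·8 = 458 ≡ 7.
  α_i^2 mod 11 = [4, 3, 1, 5, 9].
  S_2 = Σ v_i α_i^2 r_i = 7·4·7 + 7·3·0 + 8·1·5 + 6·5·0 + 5·9·8 = 596 ≡ 2.
  S = (8, 7, 2) ≠ 0, so r is not a codeword (an error is present).
Step 3: locate the error. For a single error e at position i, S_ℓ = v_i·e·α_i^ℓ, so α_err = S_1/S_0.
  S_0^{−1} = 8^{−1} = 7 (mod 11), so α_err = 7·7 = 49 ≡ 5 = α_2. Error position i = 2.
  Consistency check: S_2/S_1 = 2·8 = 16 ≡ 5 = α_err ✓ (single-error assumption holds).
Step 4: error magnitude e = S_0/v_2 = S_0·∏_{j≠2}(α_2 − α_j) = 8·8 = 64 ≡ 9 (mod 11).
Step 5: correct position 2: c_2 = r_2 − e = 0 − 9 ≡ 2 (mod 11). Hence c = [7, 2, 5, 0, 8].
  Check: interpolating c through the α_i gives m(x) = 3 + 2·x (degree < 2) with m(α_i) = c_i for every i, so c is indeed a codeword.


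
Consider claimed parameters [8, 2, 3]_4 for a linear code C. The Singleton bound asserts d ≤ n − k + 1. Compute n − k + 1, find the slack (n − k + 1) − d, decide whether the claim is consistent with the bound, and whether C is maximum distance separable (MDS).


Singleton RHS = n − k + 1 = 7, slack = 4, bound satisfied, not MDS.

Singleton bound: d ≤ n − k + 1.
Here n = 8, k = 2, so n − k + 1 = 7.
Given d = 3, check d ≤ 7: YES.
Slack = (n − k + 1) − d = 4.
The code is NOT MDS (slack = 4 > 0).
Description: the claimed parameters are [8, 2, 3]_4; such a code would be non-MDS.


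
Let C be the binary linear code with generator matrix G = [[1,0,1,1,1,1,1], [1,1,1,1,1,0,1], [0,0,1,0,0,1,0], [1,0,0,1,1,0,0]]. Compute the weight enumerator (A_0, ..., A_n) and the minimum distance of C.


Weight distribution: A_0 = 1, A_1 = 1, A_2 = 3, A_3 = 4, A_4 = 1, A_5 = 3, A_6 = 3. Minimum distance d = 1.

Enumerate all 2^4 = 16 messages m ∈ F_2^4.
For each, compute codeword c = mG in F_2^7, then tally its weight.
  m = 0000 → c = 0000000, weight = 0.
  m = 1000 → c = 1011111, weight = 6.
  m = 0100 → c = 1111101, weight = 6.
  m = 1100 → c = 0100010, weight = 2.
  m = 0010 → c = 0010010, weight = 2.
  m = 1010 → c = 1001101, weight = 4.
  m = 0110 → c = 1101111, weight = 6.
  m = 1110 → c = 0110000, weight = 2.
  m = 0001 → c = 1001100, weight = 3.
  m = 1001 → c = 0010011, weight = 3.
  m = 0101 → c = 0110001, weight = 3.
  m = 1101 → c = 1101110, weight = 5.
  m = 0011 → c = 1011110, weight = 5.
  m = 1011 → c = 0000001, weight = 1.
  m = 0111 → c = 0100011, weight = 3.
  m = 1111 → c = 1111100, weight = 5.
Tally weights:
  weight 0: 1 codewords.
  weight 1: 1 codewords.
  weight 2: 3 codewords.
  weight 3: 4 codewords.
  weight 4: 1 codewords.
  weight 5: 3 codewords.
  weight 6: 3 codewords.
Minimum distance d = smallest w > 0 with A_w > 0 = 1.
Sanity: Σ A_w = 16 = 2^4 = 16 ✓.


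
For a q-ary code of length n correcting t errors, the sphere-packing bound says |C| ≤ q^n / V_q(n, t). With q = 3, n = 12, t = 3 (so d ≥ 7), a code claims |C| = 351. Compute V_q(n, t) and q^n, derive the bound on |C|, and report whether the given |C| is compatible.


V_q(n, t) = 2049, q^n = 531441, Hamming bound = 259, |C| = 351 > bound (violated).

Step 1: Compute V_q(n, t) = Σ_{j=0}^3 C(n, j) (q−1)^j.
  j = 0: C(12,0)·(2)^0 = 1·1 = 1.
  j = 1: C(12,1)·(2)^1 = 12·2 = 24.
  j = 2: C(12,2)·(2)^2 = 66·4 = 264.
  j = 3: C(12,3)·(2)^3 = 220·8 = 1760.
  V_q(n, t) = 1 + 24 + 264 + 1760 = 2049.
Step 2: q^n = 3^12 = 531441.
Step 3: Hamming bound ⌊q^n / V_q(n,t)⌋ = ⌊531441/2049⌋ = 259.
Step 4: Compare |C| = 351 to 259: violated.
The claimed |C| lies above the Hamming bound, so no 3-ary code of length 12 with d ≥ 7 can have 351 codewords.


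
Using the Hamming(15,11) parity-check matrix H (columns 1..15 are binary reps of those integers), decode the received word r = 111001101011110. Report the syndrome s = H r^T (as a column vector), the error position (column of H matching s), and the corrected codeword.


s = (1, 1, 0, 0)^T, error position = 12, corrected codeword c = 111001101010110

Compute s = H r^T mod 2 one row at a time:
  s_1 = 0 + 1 + 0 + 1 + 1 + 1 + 1 + 0 = 5 ≡ 1 (mod 2).
  s_2 = 0 + 0 + 1 + 1 + 1 + 1 + 1 + 0 = 5 ≡ 1 (mod 2).
  s_3 = 1 + 1 + 1 + 1 + 0 + 1 + 1 + 0 = 6 ≡ 0 (mod 2).
  s_4 = 1 + 1 + 0 + 1 + 1 + 1 + 1 + 0 = 6 ≡ 0 (mod 2).
s = (1, 1, 0, 0)^T — this equals column 12 of H (binary 1100), so error is at position 12.
Correct: flip bit 12 of r = 111001101011110 to get c = 111001101010110.


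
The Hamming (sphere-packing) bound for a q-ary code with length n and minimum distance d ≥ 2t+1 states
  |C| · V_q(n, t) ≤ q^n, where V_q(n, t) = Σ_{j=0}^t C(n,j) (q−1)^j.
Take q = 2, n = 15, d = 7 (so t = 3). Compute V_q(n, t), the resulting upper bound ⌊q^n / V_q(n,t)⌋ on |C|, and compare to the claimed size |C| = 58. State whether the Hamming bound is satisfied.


V_q(n, t) = 576, q^n = 32768, Hamming bound = 56, |C| = 58 > bound (violated).

Step 1: Compute V_q(n, t) = Σ_{j=0}^3 C(n, j) (q−1)^j.
  j = 0: C(15,0)·(1)^0 = 1·1 = 1.
  j = 1: C(15,1)·(1)^1 = 15·1 = 15.
  j = 2: C(15,2)·(1)^2 = 105·1 = 105.
  j = 3: C(15,3)·(1)^3 = 455·1 = 455.
  V_q(n, t) = 1 + 15 + 105 + 455 = 576.
Step 2: q^n = 2^15 = 32768.
Step 3: Hamming bound ⌊q^n / V_q(n,t)⌋ = ⌊32768/576⌋ = 56.
Step 4: Compare |C| = 58 to 56: violated.
The claimed |C| lies above the Hamming bound, so no 2-ary code of length 15 with d ≥ 7 can have 58 codewords.


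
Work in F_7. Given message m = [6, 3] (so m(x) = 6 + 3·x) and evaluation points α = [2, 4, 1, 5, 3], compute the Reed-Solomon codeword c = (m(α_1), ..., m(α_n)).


c = [5, 4, 2, 0, 1]

Message polynomial: m(x) = 6 + 3·x (mod 7).
For each evaluation point α_i, compute m(α_i) mod 7:
  α_1 = 2: Horner steps 3 → 5, so m(2) = 5.
  α_2 = 4: Horner steps 3 → 4, so m(4) = 4.
  α_3 = 1: Horner steps 3 → 2, so m(1) = 2.
  α_4 = 5: Horner steps 3 → 0, so m(5) = 0.
  α_5 = 3: Horner steps 3 → 1, so m(3) = 1.
Codeword c = [5, 4, 2, 0, 1] ∈ F_7^5.


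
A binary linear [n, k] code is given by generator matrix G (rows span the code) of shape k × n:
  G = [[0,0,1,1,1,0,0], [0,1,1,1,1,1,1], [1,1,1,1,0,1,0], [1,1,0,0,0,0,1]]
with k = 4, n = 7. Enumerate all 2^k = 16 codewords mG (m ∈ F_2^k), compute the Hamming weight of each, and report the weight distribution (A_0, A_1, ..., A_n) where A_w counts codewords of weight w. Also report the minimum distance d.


Weight distribution: A_0 = 1, A_2 = 2, A_3 = 6, A_4 = 3, A_5 = 2, A_6 = 2. Minimum distance d = 2.

Enumerate all 2^4 = 16 messages m ∈ F_2^4.
For each, compute codeword c = mG in F_2^7, then tally its weight.
  m = 0000 → c = 0000000, weight = 0.
  m = 1000 → c = 0011100, weight = 3.
  m = 0100 → c = 0111111, weight = 6.
  m = 1100 → c = 0100011, weight = 3.
  m = 0010 → c = 1111010, weight = 5.
  m = 1010 → c = 1100110, weight = 4.
  m = 0110 → c = 1000101, weight = 3.
  m = 1110 → c = 1011001, weight = 4.
  m = 0001 → c = 1100001, weight = 3.
  m = 1001 → c = 1111101, weight = 6.
  m = 0101 → c = 1011110, weight = 5.
  m = 1101 → c = 1000010, weight = 2.
  m = 0011 → c = 0011011, weight = 4.
  m = 1011 → c = 0000111, weight = 3.
  m = 0111 → c = 0100100, weight = 2.
  m = 1111 → c = 0111000, weight = 3.
Tally weights:
  weight 0: 1 codewords.
  weight 2: 2 codewords.
  weight 3: 6 codewords.
  weight 4: 3 codewords.
  weight 5: 2 codewords.
  weight 6: 2 codewords.
Minimum distance d = smallest w > 0 with A_w > 0 = 2.
Sanity: Σ A_w = 16 = 2^4 = 16 ✓.
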